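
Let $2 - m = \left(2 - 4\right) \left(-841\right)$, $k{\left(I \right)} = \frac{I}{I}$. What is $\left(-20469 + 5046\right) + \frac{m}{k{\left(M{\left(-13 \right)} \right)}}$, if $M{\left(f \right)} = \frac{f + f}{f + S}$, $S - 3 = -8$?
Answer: $-17103$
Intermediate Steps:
$S = -5$ ($S = 3 - 8 = -5$)
$M{\left(f \right)} = \frac{2 f}{-5 + f}$ ($M{\left(f \right)} = \frac{f + f}{f - 5} = \frac{2 f}{-5 + f}$)
$k{\left(I \right)} = 1$
$m = -1680$ ($m = 2 - \left(2 - 4\right) \left(-841\right) = 2 - \left(-2\right) \left(-841\right) = 2 - 1682 = -1680$)
$\left(-20469 + 5046\right) + \frac{m}{k{\left(M{\left(-13 \right)} \right)}} = \left(-20469 + 5046\right) - \frac{1680}{1} = -15423 - 1680 = -17103$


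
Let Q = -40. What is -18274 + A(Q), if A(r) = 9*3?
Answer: -18247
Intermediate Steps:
A(r) = 27
-18274 + A(Q) = -18274 + 27 = -18247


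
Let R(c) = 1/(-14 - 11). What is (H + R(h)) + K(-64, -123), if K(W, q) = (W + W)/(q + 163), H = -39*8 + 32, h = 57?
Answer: -7081/25 ≈ -283.24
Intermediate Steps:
R(c) = -1/25 (R(c) = 1/(-25) = -1/25)
H = -280 (H = -312 + 32 = -280)
K(W, q) = 2*W/(163 + q) (K(W, q) = (2*W)/(163 + q) = 2*W/(163 + q))
(H + R(h)) + K(-64, -123) = (-280 - 1/25) + 2*(-64)/(163 - 123) = -7001/25 + 2*(-64)/40 = -7001/25 + 2*(-64)*(1/40) = -7001/25 - 16/5 = -7081/25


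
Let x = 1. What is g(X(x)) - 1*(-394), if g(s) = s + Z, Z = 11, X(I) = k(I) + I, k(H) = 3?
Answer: 409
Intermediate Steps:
X(I) = 3 + I
g(s) = 11 + s (g(s) = s + 11 = 11 + s)
g(X(x)) - 1*(-394) = (11 + (3 + 1)) - 1*(-394) = (11 + 4) + 394 = 15 + 394 = 409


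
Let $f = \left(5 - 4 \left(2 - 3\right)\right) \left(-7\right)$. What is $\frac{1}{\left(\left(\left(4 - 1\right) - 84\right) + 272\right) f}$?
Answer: $- \frac{1}{12033} \approx -8.3105 \cdot 10^{-5}$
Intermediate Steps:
$f = -63$ ($f = \left(5 - -4\right) \left(-7\right) = \left(5 + 4\right) \left(-7\right) = 9 \left(-7\right) = -63$)
$\frac{1}{\left(\left(\left(4 - 1\right) - 84\right) + 272\right) f} = \frac{1}{\left(\left(\left(4 - 1\right) - 84\right) + 272\right) \left(-63\right)} = \frac{1}{\left(\left(3 - 84\right) + 272\right) \left(-63\right)} = \frac{1}{\left(-81 + 272\right) \left(-63\right)} = \frac{1}{191 \left(-63\right)} = \frac{1}{-12033} = - \frac{1}{12033}$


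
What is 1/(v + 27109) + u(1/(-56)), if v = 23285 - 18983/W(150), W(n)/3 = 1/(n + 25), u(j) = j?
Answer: -3171011/177567208 ≈ -0.017858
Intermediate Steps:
W(n) = 3/(25 + n) (W(n) = 3/(n + 25) = 3/(25 + n))
v = -3252170/3 (v = 23285 - 18983/(3/(25 + 150)) = 23285 - 18983/(3/175) = 23285 - 18983/(3*(1/175)) = 23285 - 18983/3/175 = 23285 - 18983*175/3 = 23285 - 3322025/3 = -3252170/3 ≈ -1.0841e+6)
1/(v + 27109) + u(1/(-56)) = 1/(-3252170/3 + 27109) + 1/(-56) = 1/(-3170843/3) - 1/56 = -3/3170843 - 1/56 = -3171011/177567208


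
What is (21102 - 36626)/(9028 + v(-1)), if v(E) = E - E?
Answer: -3881/2257 ≈ -1.7195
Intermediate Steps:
v(E) = 0
(21102 - 36626)/(9028 + v(-1)) = (21102 - 36626)/(9028 + 0) = -15524/9028 = -15524*1/9028 = -3881/2257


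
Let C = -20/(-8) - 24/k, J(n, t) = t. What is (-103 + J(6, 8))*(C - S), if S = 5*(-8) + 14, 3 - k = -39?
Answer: -37145/14 ≈ -2653.2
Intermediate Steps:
k = 42 (k = 3 - 1*(-39) = 3 + 39 = 42)
C = 27/14 (C = -20/(-8) - 24/42 = -20*(-⅛) - 24*1/42 = 5/2 - 4/7 = 27/14 ≈ 1.9286)
S = -26 (S = -40 + 14 = -26)
(-103 + J(6, 8))*(C - S) = (-103 + 8)*(27/14 - 1*(-26)) = -95*(27/14 + 26) = -95*391/14 = -37145/14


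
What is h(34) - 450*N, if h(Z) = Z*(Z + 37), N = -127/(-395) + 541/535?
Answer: 15336022/8453 ≈ 1814.3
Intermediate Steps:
N = 56328/42265 (N = -127*(-1/395) + 541*(1/535) = 127/395 + 541/535 = 56328/42265 ≈ 1.3327)
h(Z) = Z*(37 + Z)
h(34) - 450*N = 34*(37 + 34) - 450*56328/42265 = 34*71 - 5069520/8453 = 2414 - 5069520/8453 = 15336022/8453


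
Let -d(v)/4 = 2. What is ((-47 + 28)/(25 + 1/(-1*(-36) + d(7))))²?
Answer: 283024/491401 ≈ 0.57595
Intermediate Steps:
d(v) = -8 (d(v) = -4*2 = -8)
((-47 + 28)/(25 + 1/(-1*(-36) + d(7))))² = ((-47 + 28)/(25 + 1/(-1*(-36) - 8)))² = (-19/(25 + 1/(36 - 8)))² = (-19/(25 + 1/28))² = (-19/701/28)² = (-19*28/701)² = (-532/701)² = 283024/491401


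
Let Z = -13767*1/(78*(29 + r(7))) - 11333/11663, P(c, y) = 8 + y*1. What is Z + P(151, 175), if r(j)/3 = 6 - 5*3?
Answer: 4374945/46652 ≈ 93.778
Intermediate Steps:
r(j) = -27 (r(j) = 3*(6 - 5*3) = 3*(6 - 15) = 3*(-9) = -27)
P(c, y) = 8 + y
Z = -4162371/46652 (Z = -13767*1/(78*(29 - 27)) - 11333/11663 = -13767/(78*2) - 11333*1/11663 = -13767/156 - 11333/11663 = -13767*1/156 - 11333/11663 = -353/4 - 11333/11663 = -4162371/46652 ≈ -89.222)
Z + P(151, 175) = -4162371/46652 + (8 + 175) = -4162371/46652 + 183 = 4374945/46652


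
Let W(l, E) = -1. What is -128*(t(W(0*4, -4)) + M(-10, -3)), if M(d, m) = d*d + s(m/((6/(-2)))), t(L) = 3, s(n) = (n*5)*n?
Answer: -13824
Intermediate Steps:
s(n) = 5*n**2 (s(n) = (5*n)*n = 5*n**2)
M(d, m) = d**2 + 5*m**2/9 (M(d, m) = d*d + 5*(m/((6/(-2))))**2 = d**2 + 5*(m/((6*(-1/2))))**2 = d**2 + 5*(m/(-3))**2 = d**2 + 5*(m*(-1/3))**2 = d**2 + 5*(-m/3)**2 = d**2 + 5*(m**2/9) = d**2 + 5*m**2/9)
-128*(t(W(0*4, -4)) + M(-10, -3)) = -128*(3 + ((-10)**2 + (5/9)*(-3)**2)) = -128*(3 + (100 + (5/9)*9)) = -128*(3 + (100 + 5)) = -128*(3 + 105) = -128*108 = -13824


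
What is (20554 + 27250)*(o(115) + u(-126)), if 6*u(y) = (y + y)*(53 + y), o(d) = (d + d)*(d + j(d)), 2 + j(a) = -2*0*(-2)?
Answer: 1388993024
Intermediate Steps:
j(a) = -2 (j(a) = -2 - 2*0*(-2) = -2 + 0*(-2) = -2 + 0 = -2)
o(d) = 2*d*(-2 + d) (o(d) = (d + d)*(d - 2) = (2*d)*(-2 + d) = 2*d*(-2 + d))
u(y) = y*(53 + y)/3 (u(y) = ((y + y)*(53 + y))/6 = ((2*y)*(53 + y))/6 = (2*y*(53 + y))/6 = y*(53 + y)/3)
(20554 + 27250)*(o(115) + u(-126)) = (20554 + 27250)*(2*115*(-2 + 115) + (1/3)*(-126)*(53 - 126)) = 47804*(2*115*113 + (1/3)*(-126)*(-73)) = 47804*(25990 + 3066) = 47804*29056 = 1388993024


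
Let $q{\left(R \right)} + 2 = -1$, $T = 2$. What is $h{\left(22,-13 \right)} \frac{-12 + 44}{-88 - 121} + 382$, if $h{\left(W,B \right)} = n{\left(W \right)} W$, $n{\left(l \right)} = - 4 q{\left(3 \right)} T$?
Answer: $\frac{5722}{19} \approx 301.16$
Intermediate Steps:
$q{\left(R \right)} = -3$ ($q{\left(R \right)} = -2 - 1 = -3$)
$n{\left(l \right)} = 24$ ($n{\left(l \right)} = \left(-4\right) \left(-3\right) 2 = 12 \cdot 2 = 24$)
$h{\left(W,B \right)} = 24 W$
$h{\left(22,-13 \right)} \frac{-12 + 44}{-88 - 121} + 382 = 24 \cdot 22 \frac{-12 + 44}{-88 - 121} + 382 = 528 \frac{32}{-209} + 382 = 528 \cdot 32 \left(- \frac{1}{209}\right) + 382 = 528 \left(- \frac{32}{209}\right) + 382 = - \frac{1536}{19} + 382 = \frac{5722}{19}$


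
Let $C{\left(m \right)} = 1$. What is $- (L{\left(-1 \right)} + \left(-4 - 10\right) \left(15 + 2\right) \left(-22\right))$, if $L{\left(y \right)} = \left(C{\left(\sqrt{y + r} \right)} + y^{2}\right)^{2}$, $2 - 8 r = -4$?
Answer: $-5240$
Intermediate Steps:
$r = \frac{3}{4}$ ($r = \frac{1}{4} - - \frac{1}{2} = \frac{1}{4} + \frac{1}{2} = \frac{3}{4} \approx 0.75$)
$L{\left(y \right)} = \left(1 + y^{2}\right)^{2}$
$- (L{\left(-1 \right)} + \left(-4 - 10\right) \left(15 + 2\right) \left(-22\right)) = - (\left(1 + \left(-1\right)^{2}\right)^{2} + \left(-4 - 10\right) \left(15 + 2\right) \left(-22\right)) = - (\left(1 + 1\right)^{2} + \left(-14\right) 17 \left(-22\right)) = - (2^{2} - -5236) = - (4 + 5236) = \left(-1\right) 5240 = -5240$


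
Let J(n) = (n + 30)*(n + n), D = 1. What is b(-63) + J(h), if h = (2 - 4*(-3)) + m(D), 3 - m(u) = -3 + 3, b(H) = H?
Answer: 1535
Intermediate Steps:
m(u) = 3 (m(u) = 3 - (-3 + 3) = 3 - 1*0 = 3 + 0 = 3)
h = 17 (h = (2 - 4*(-3)) + 3 = (2 + 12) + 3 = 14 + 3 = 17)
J(n) = 2*n*(30 + n) (J(n) = (30 + n)*(2*n) = 2*n*(30 + n))
b(-63) + J(h) = -63 + 2*17*(30 + 17) = -63 + 2*17*47 = -63 + 1598 = 1535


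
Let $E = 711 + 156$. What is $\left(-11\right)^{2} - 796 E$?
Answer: $-690011$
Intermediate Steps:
$E = 867$
$\left(-11\right)^{2} - 796 E = \left(-11\right)^{2} - 690132 = 121 - 690132 = -690011$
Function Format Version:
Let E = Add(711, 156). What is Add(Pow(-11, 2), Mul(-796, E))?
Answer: -690011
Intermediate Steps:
E = 867
Add(Pow(-11, 2), Mul(-796, E)) = Add(Pow(-11, 2), Mul(-796, 867)) = Add(121, -690132) = -690011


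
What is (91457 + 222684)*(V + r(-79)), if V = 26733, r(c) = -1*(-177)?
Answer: 8453534310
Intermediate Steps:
r(c) = 177
(91457 + 222684)*(V + r(-79)) = (91457 + 222684)*(26733 + 177) = 314141*26910 = 8453534310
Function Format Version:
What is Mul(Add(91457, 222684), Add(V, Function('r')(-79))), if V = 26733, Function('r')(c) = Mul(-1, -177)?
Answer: 8453534310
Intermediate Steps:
Function('r')(c) = 177
Mul(Add(91457, 222684), Add(V, Function('r')(-79))) = Mul(Add(91457, 222684), Add(26733, 177)) = Mul(314141, 26910) = 8453534310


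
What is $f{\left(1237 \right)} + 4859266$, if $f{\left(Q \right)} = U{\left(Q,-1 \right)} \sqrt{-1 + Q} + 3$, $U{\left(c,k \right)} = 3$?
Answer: $4859269 + 6 \sqrt{309} \approx 4.8594 \cdot 10^{6}$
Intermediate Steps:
$f{\left(Q \right)} = 3 + 3 \sqrt{-1 + Q}$ ($f{\left(Q \right)} = 3 \sqrt{-1 + Q} + 3 = 3 + 3 \sqrt{-1 + Q}$)
$f{\left(1237 \right)} + 4859266 = \left(3 + 3 \sqrt{-1 + 1237}\right) + 4859266 = \left(3 + 3 \sqrt{1236}\right) + 4859266 = \left(3 + 3 \cdot 2 \sqrt{309}\right) + 4859266 = \left(3 + 6 \sqrt{309}\right) + 4859266 = 4859269 + 6 \sqrt{309}$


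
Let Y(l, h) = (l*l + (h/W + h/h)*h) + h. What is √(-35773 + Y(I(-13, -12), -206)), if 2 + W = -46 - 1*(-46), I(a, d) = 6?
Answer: I*√57367 ≈ 239.51*I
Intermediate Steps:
W = -2 (W = -2 + (-46 - 1*(-46)) = -2 + (-46 + 46) = -2 + 0 = -2)
Y(l, h) = h + l² + h*(1 - h/2) (Y(l, h) = (l*l + (h/(-2) + h/h)*h) + h = (l² + (h*(-½) + 1)*h) + h = (l² + (-h/2 + 1)*h) + h = (l² + (1 - h/2)*h) + h = (l² + h*(1 - h/2)) + h = h + l² + h*(1 - h/2))
√(-35773 + Y(I(-13, -12), -206)) = √(-35773 + (6² + 2*(-206) - ½*(-206)²)) = √(-35773 + (36 - 412 - ½*42436)) = √(-35773 + (36 - 412 - 21218)) = √(-35773 - 21594) = √(-57367) = I*√57367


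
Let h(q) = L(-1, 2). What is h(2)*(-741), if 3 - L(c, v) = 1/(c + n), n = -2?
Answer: -2470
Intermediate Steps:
L(c, v) = 3 - 1/(-2 + c) (L(c, v) = 3 - 1/(c - 2) = 3 - 1/(-2 + c))
h(q) = 10/3 (h(q) = (-7 + 3*(-1))/(-2 - 1) = (-7 - 3)/(-3) = -⅓*(-10) = 10/3)
h(2)*(-741) = (10/3)*(-741) = -2470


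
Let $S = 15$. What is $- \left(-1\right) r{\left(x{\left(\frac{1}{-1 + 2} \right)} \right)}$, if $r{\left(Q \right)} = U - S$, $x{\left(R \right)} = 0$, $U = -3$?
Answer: $-18$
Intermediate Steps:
$r{\left(Q \right)} = -18$ ($r{\left(Q \right)} = -3 - 15 = -18$)
$- \left(-1\right) r{\left(x{\left(\frac{1}{-1 + 2} \right)} \right)} = - \left(-1\right) \left(-18\right) = \left(-1\right) 18 = -18$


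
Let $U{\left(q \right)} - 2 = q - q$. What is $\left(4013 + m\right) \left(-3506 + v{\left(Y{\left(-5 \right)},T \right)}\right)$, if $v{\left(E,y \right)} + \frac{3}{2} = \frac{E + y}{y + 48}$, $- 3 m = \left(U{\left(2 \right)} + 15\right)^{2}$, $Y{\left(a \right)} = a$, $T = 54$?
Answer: $- \frac{2101581500}{153} \approx -1.3736 \cdot 10^{7}$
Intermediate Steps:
$U{\left(q \right)} = 2$ ($U{\left(q \right)} = 2 + \left(q - q\right) = 2 + 0 = 2$)
$m = - \frac{289}{3}$ ($m = - \frac{\left(2 + 15\right)^{2}}{3} = - \frac{17^{2}}{3} = \left(- \frac{1}{3}\right) 289 = - \frac{289}{3} \approx -96.333$)
$v{\left(E,y \right)} = - \frac{3}{2} + \frac{E + y}{48 + y}$ ($v{\left(E,y \right)} = - \frac{3}{2} + \frac{E + y}{y + 48} = - \frac{3}{2} + \frac{E + y}{48 + y}$)
$\left(4013 + m\right) \left(-3506 + v{\left(Y{\left(-5 \right)},T \right)}\right) = \left(4013 - \frac{289}{3}\right) \left(-3506 + \frac{-72 - 5 - 27}{48 + 54}\right) = \frac{11750 \left(-3506 + \frac{-72 - 5 - 27}{102}\right)}{3} = \frac{11750 \left(-3506 + \frac{1}{102} \left(-104\right)\right)}{3} = \frac{11750 \left(-3506 - \frac{52}{51}\right)}{3} = \frac{11750}{3} \left(- \frac{178858}{51}\right) = - \frac{2101581500}{153}$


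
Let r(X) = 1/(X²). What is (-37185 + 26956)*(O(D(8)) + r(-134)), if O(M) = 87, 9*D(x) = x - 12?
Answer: -15979467617/17956 ≈ -8.8992e+5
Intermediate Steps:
D(x) = -4/3 + x/9 (D(x) = (x - 12)/9 = (-12 + x)/9 = -4/3 + x/9)
r(X) = X⁻²
(-37185 + 26956)*(O(D(8)) + r(-134)) = (-37185 + 26956)*(87 + (-134)⁻²) = -10229*(87 + 1/17956) = -10229*1562173/17956 = -15979467617/17956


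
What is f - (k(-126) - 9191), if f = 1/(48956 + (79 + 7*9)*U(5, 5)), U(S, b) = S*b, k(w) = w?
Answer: 489198403/52506 ≈ 9317.0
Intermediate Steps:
f = 1/52506 (f = 1/(48956 + (79 + 7*9)*(5*5)) = 1/(48956 + (79 + 63)*25) = 1/(48956 + 142*25) = 1/(48956 + 3550) = 1/52506 ≈ 1.9045e-5)
f - (k(-126) - 9191) = 1/52506 - (-126 - 9191) = 1/52506 - 1*(-9317) = 1/52506 + 9317 = 489198403/52506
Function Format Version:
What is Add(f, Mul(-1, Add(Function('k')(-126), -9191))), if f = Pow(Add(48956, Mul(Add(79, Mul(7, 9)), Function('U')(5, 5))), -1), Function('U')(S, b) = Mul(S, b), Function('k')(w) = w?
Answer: Rational(489198403, 52506) ≈ 9317.0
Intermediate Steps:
f = Rational(1, 52506) (f = Pow(Add(48956, Mul(Add(79, Mul(7, 9)), Mul(5, 5))), -1) = Pow(Add(48956, Mul(Add(79, 63), 25)), -1) = Pow(Add(48956, Mul(142, 25)), -1) = Pow(Add(48956, 3550), -1) = Pow(52506, -1) = Rational(1, 52506) ≈ 1.9045e-5)
Add(f, Mul(-1, Add(Function('k')(-126), -9191))) = Add(Rational(1, 52506), Mul(-1, Add(-126, -9191))) = Add(Rational(1, 52506), Mul(-1, -9317)) = Add(Rational(1, 52506), 9317) = Rational(489198403, 52506)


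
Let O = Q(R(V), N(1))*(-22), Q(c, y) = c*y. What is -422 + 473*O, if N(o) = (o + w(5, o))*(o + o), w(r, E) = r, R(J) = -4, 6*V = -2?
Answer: 499066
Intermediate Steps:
V = -1/3 (V = (1/6)*(-2) = -1/3 ≈ -0.33333)
N(o) = 2*o*(5 + o) (N(o) = (o + 5)*(o + o) = (5 + o)*(2*o) = 2*o*(5 + o))
O = 1056 (O = -8*(5 + 1)*(-22) = -8*6*(-22) = -4*12*(-22) = -48*(-22) = 1056)
-422 + 473*O = -422 + 473*1056 = -422 + 499488 = 499066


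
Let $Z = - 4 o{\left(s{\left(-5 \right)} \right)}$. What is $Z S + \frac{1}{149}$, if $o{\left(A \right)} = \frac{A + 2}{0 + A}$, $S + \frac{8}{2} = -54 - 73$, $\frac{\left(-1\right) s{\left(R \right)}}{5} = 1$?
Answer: $\frac{234233}{745} \approx 314.41$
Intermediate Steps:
$s{\left(R \right)} = -5$ ($s{\left(R \right)} = \left(-5\right) 1 = -5$)
$S = -131$ ($S = -4 - 127 = -131$)
$o{\left(A \right)} = \frac{2 + A}{A}$
$Z = - \frac{12}{5}$ ($Z = - 4 \frac{2 - 5}{-5} = - 4 \left(\left(- \frac{1}{5}\right) \left(-3\right)\right) = \left(-4\right) \frac{3}{5} = - \frac{12}{5} \approx -2.4$)
$Z S + \frac{1}{149} = \left(- \frac{12}{5}\right) \left(-131\right) + \frac{1}{149} = \frac{1572}{5} + \frac{1}{149} = \frac{234233}{745}$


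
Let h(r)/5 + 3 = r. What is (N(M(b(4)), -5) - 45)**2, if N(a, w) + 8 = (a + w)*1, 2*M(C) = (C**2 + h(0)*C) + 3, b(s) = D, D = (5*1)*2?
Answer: 26569/4 ≈ 6642.3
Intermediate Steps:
D = 10 (D = 5*2 = 10)
h(r) = -15 + 5*r
b(s) = 10
M(C) = 3/2 + C**2/2 - 15*C/2 (M(C) = ((C**2 + (-15 + 5*0)*C) + 3)/2 = ((C**2 + (-15 + 0)*C) + 3)/2 = ((C**2 - 15*C) + 3)/2 = (3 + C**2 - 15*C)/2 = 3/2 + C**2/2 - 15*C/2)
N(a, w) = -8 + a + w (N(a, w) = -8 + (a + w)*1 = -8 + (a + w) = -8 + a + w)
(N(M(b(4)), -5) - 45)**2 = ((-8 + (3/2 + (1/2)*10**2 - 15/2*10) - 5) - 45)**2 = ((-8 + (3/2 + (1/2)*100 - 75) - 5) - 45)**2 = ((-8 + (3/2 + 50 - 75) - 5) - 45)**2 = ((-8 - 47/2 - 5) - 45)**2 = (-73/2 - 45)**2 = (-163/2)**2 = 26569/4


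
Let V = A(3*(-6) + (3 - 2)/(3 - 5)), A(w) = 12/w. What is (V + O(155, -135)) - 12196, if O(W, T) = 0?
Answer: -451276/37 ≈ -12197.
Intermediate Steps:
V = -24/37 (V = 12/(3*(-6) + (3 - 2)/(3 - 5)) = 12/(-18 + 1/(-2)) = 12/(-18 + 1*(-1/2)) = 12/(-18 - 1/2) = 12/(-37/2) = 12*(-2/37) = -24/37 ≈ -0.64865)
(V + O(155, -135)) - 12196 = (-24/37 + 0) - 12196 = -24/37 - 12196 = -451276/37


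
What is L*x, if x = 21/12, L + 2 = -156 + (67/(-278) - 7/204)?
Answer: -31416385/113424 ≈ -276.98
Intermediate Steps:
L = -4488055/28356 (L = -2 + (-156 + (67/(-278) - 7/204)) = -2 + (-156 + (67*(-1/278) - 7*1/204)) = -2 + (-156 + (-67/278 - 7/204)) = -2 + (-156 - 7807/28356) = -2 - 4431343/28356 = -4488055/28356 ≈ -158.28)
x = 7/4 (x = 21*(1/12) = 7/4 ≈ 1.7500)
L*x = -4488055/28356*7/4 = -31416385/113424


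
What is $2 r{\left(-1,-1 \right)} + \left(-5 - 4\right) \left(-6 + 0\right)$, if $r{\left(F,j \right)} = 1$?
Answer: $56$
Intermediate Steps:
$2 r{\left(-1,-1 \right)} + \left(-5 - 4\right) \left(-6 + 0\right) = 2 \cdot 1 + \left(-5 - 4\right) \left(-6 + 0\right) = 2 - -54 = 2 + 54 = 56$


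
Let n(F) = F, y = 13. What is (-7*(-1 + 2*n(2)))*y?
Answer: -273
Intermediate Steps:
(-7*(-1 + 2*n(2)))*y = -7*(-1 + 2*2)*13 = -7*(-1 + 4)*13 = -7*3*13 = -21*13 = -273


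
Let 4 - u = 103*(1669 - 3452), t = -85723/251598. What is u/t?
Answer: -46206727494/85723 ≈ -5.3902e+5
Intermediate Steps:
t = -85723/251598 (t = -85723*1/251598 = -85723/251598 ≈ -0.34071)
u = 183653 (u = 4 - 103*(1669 - 3452) = 4 - 103*(-1783) = 4 - 1*(-183649) = 4 + 183649 = 183653)
u/t = 183653/(-85723/251598) = 183653*(-251598/85723) = -46206727494/85723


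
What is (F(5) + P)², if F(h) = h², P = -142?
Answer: 13689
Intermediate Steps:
(F(5) + P)² = (5² - 142)² = (25 - 142)² = (-117)² = 13689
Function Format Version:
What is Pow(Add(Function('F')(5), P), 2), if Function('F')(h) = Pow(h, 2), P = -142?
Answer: 13689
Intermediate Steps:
Pow(Add(Function('F')(5), P), 2) = Pow(Add(Pow(5, 2), -142), 2) = Pow(Add(25, -142), 2) = Pow(-117, 2) = 13689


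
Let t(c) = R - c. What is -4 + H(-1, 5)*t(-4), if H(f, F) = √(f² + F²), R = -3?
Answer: -4 + √26 ≈ 1.0990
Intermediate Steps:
H(f, F) = √(F² + f²)
t(c) = -3 - c
-4 + H(-1, 5)*t(-4) = -4 + √(5² + (-1)²)*(-3 - 1*(-4)) = -4 + √(25 + 1)*(-3 + 4) = -4 + √26*1 = -4 + √26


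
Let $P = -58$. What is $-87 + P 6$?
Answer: $-435$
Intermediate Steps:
$-87 + P 6 = -87 - 348 = -435$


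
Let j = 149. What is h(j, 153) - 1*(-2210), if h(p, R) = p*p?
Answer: 24411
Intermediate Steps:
h(p, R) = p²
h(j, 153) - 1*(-2210) = 149² - 1*(-2210) = 22201 + 2210 = 24411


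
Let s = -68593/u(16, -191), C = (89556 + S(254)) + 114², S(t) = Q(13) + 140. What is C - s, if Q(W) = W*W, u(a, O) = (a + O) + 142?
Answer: 3325820/33 ≈ 1.0078e+5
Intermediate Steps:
u(a, O) = 142 + O + a (u(a, O) = (O + a) + 142 = 142 + O + a)
Q(W) = W²
S(t) = 309 (S(t) = 13² + 140 = 169 + 140 = 309)
C = 102861 (C = (89556 + 309) + 114² = 89865 + 12996 = 102861)
s = 68593/33 (s = -68593/(142 - 191 + 16) = -68593/(-33) = -68593*(-1/33) = 68593/33 ≈ 2078.6)
C - s = 102861 - 1*68593/33 = 102861 - 68593/33 = 3325820/33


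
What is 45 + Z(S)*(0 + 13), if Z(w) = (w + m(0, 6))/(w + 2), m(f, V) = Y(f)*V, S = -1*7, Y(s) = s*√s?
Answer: 316/5 ≈ 63.200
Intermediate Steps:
Y(s) = s^(3/2)
S = -7
m(f, V) = V*f^(3/2) (m(f, V) = f^(3/2)*V = V*f^(3/2))
Z(w) = w/(2 + w) (Z(w) = (w + 6*0^(3/2))/(w + 2) = (w + 6*0)/(2 + w) = (w + 0)/(2 + w) = w/(2 + w))
45 + Z(S)*(0 + 13) = 45 + (-7/(2 - 7))*(0 + 13) = 45 - 7/(-5)*13 = 45 - 7*(-⅕)*13 = 45 + (7/5)*13 = 45 + 91/5 = 316/5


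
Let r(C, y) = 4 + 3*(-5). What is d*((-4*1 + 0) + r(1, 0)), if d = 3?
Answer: -45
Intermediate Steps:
r(C, y) = -11 (r(C, y) = 4 - 15 = -11)
d*((-4*1 + 0) + r(1, 0)) = 3*((-4*1 + 0) - 11) = 3*((-4 + 0) - 11) = 3*(-4 - 11) = 3*(-15) = -45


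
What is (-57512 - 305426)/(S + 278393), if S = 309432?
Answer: -362938/587825 ≈ -0.61742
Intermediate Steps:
(-57512 - 305426)/(S + 278393) = (-57512 - 305426)/(309432 + 278393) = -362938/587825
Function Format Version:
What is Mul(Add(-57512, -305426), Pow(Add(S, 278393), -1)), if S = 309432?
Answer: Rational(-362938, 587825) ≈ -0.61742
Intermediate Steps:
Mul(Add(-57512, -305426), Pow(Add(S, 278393), -1)) = Mul(Add(-57512, -305426), Pow(Add(309432, 278393), -1)) = Mul(-362938, Pow(587825, -1)) = Mul(-362938, Rational(1, 587825)) = Rational(-362938, 587825)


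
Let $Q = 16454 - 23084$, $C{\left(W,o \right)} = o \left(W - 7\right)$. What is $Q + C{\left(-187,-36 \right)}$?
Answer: $354$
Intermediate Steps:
$C{\left(W,o \right)} = o \left(-7 + W\right)$
$Q = -6630$
$Q + C{\left(-187,-36 \right)} = -6630 - 36 \left(-7 - 187\right) = -6630 - -6984 = -6630 + 6984 = 354$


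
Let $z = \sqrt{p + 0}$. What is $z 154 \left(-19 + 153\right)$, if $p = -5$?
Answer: $20636 i \sqrt{5} \approx 46144.0 i$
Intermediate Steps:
$z = i \sqrt{5}$ ($z = \sqrt{-5 + 0} = \sqrt{-5} = i \sqrt{5} \approx 2.2361 i$)
$z 154 \left(-19 + 153\right) = i \sqrt{5} \cdot 154 \left(-19 + 153\right) = i \sqrt{5} \cdot 154 \cdot 134 = i \sqrt{5} \cdot 20636 = 20636 i \sqrt{5}$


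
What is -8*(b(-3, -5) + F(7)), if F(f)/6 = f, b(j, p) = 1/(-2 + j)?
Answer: -1672/5 ≈ -334.40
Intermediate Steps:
F(f) = 6*f
-8*(b(-3, -5) + F(7)) = -8*(1/(-2 - 3) + 6*7) = -8*(1/(-5) + 42) = -8*(-⅕ + 42) = -8*209/5 = -1672/5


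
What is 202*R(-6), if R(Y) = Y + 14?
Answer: 1616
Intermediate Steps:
R(Y) = 14 + Y
202*R(-6) = 202*(14 - 6) = 202*8 = 1616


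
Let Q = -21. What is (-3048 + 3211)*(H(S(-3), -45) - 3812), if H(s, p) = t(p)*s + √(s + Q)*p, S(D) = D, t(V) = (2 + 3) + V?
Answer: -601796 - 14670*I*√6 ≈ -6.018e+5 - 35934.0*I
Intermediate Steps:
t(V) = 5 + V
H(s, p) = p*√(-21 + s) + s*(5 + p) (H(s, p) = (5 + p)*s + √(s - 21)*p = s*(5 + p) + √(-21 + s)*p = s*(5 + p) + p*√(-21 + s) = p*√(-21 + s) + s*(5 + p))
(-3048 + 3211)*(H(S(-3), -45) - 3812) = (-3048 + 3211)*((-45*√(-21 - 3) - 3*(5 - 45)) - 3812) = 163*((-90*I*√6 - 3*(-40)) - 3812) = 163*((-90*I*√6 + 120) - 3812) = 163*((120 - 90*I*√6) - 3812) = 163*(-3692 - 90*I*√6) = -601796 - 14670*I*√6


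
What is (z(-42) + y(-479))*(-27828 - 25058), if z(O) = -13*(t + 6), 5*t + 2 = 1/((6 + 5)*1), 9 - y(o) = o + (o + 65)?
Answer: -2411231398/55 ≈ -4.3841e+7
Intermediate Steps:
y(o) = -56 - 2*o (y(o) = 9 - (o + (o + 65)) = 9 - (o + (65 + o)) = 9 - (65 + 2*o) = 9 + (-65 - 2*o) = -56 - 2*o)
t = -21/55 (t = -⅖ + 1/(5*(((6 + 5)*1))) = -⅖ + 1/(5*((11*1))) = -⅖ + (⅕)/11 = -⅖ + (⅕)*(1/11) = -⅖ + 1/55 = -21/55 ≈ -0.38182)
z(O) = -4017/55 (z(O) = -13*(-21/55 + 6) = -13*309/55 = -4017/55)
(z(-42) + y(-479))*(-27828 - 25058) = (-4017/55 + (-56 - 2*(-479)))*(-27828 - 25058) = (-4017/55 + (-56 + 958))*(-52886) = (-4017/55 + 902)*(-52886) = (45593/55)*(-52886) = -2411231398/55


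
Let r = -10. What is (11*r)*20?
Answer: -2200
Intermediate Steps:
(11*r)*20 = (11*(-10))*20 = -110*20 = -2200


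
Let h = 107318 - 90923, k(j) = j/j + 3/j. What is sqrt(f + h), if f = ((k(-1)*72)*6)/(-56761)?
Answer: sqrt(52821642370299)/56761 ≈ 128.04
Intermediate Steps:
k(j) = 1 + 3/j
f = 864/56761 (f = ((((3 - 1)/(-1))*72)*6)/(-56761) = ((-1*2*72)*6)*(-1/56761) = (-2*72*6)*(-1/56761) = -144*6*(-1/56761) = -864*(-1/56761) = 864/56761 ≈ 0.015222)
h = 16395
sqrt(f + h) = sqrt(864/56761 + 16395) = sqrt(930597459/56761) = sqrt(52821642370299)/56761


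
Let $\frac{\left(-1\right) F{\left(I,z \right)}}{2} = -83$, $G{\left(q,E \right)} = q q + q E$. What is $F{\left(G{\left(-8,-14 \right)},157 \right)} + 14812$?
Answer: $14978$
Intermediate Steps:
$G{\left(q,E \right)} = q^{2} + E q$
$F{\left(I,z \right)} = 166$ ($F{\left(I,z \right)} = \left(-2\right) \left(-83\right) = 166$)
$F{\left(G{\left(-8,-14 \right)},157 \right)} + 14812 = 166 + 14812 = 14978$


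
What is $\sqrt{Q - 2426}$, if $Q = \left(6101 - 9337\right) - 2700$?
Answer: $i \sqrt{8362} \approx 91.444 i$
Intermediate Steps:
$Q = -5936$ ($Q = -3236 - 2700 = -5936$)
$\sqrt{Q - 2426} = \sqrt{-5936 - 2426} = \sqrt{-8362} = i \sqrt{8362}$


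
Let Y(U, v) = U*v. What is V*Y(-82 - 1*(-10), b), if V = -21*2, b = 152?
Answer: 459648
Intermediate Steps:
V = -42
V*Y(-82 - 1*(-10), b) = -42*(-82 - 1*(-10))*152 = -42*(-82 + 10)*152 = -(-3024)*152 = -42*(-10944) = 459648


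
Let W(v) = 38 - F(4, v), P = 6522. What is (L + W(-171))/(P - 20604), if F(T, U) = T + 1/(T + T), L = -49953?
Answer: 399353/112656 ≈ 3.5449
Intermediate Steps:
F(T, U) = T + 1/(2*T)
W(v) = 271/8 (W(v) = 38 - (4 + (1/2)/4) = 38 - (4 + (1/2)*(1/4)) = 38 - (4 + 1/8) = 38 - 1*33/8 = 38 - 33/8 = 271/8)
(L + W(-171))/(P - 20604) = (-49953 + 271/8)/(6522 - 20604) = -399353/8/(-14082) = -399353/8*(-1/14082) = 399353/112656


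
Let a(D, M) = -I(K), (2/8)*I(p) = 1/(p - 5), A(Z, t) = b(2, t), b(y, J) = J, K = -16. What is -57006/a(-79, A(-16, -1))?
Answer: -598563/2 ≈ -2.9928e+5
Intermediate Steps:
A(Z, t) = t
I(p) = 4/(-5 + p) (I(p) = 4/(p - 5) = 4/(-5 + p))
a(D, M) = 4/21 (a(D, M) = -4/(-5 - 16) = -4/(-21) = -4*(-1)/21 = -1*(-4/21) = 4/21)
-57006/a(-79, A(-16, -1)) = -57006/4/21 = -57006*21/4 = -598563/2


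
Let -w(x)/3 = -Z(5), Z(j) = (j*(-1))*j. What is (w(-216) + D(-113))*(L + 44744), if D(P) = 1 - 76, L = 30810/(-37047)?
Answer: -82880007900/12349 ≈ -6.7115e+6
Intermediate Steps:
L = -10270/12349 (L = 30810*(-1/37047) = -10270/12349 ≈ -0.83165)
Z(j) = -j² (Z(j) = (-j)*j = -j²)
w(x) = -75 (w(x) = -(-3)*(-1*5²) = -(-3)*(-1*25) = -(-3)*(-25) = -3*25 = -75)
D(P) = -75
(w(-216) + D(-113))*(L + 44744) = (-75 - 75)*(-10270/12349 + 44744) = -150*552533386/12349 = -82880007900/12349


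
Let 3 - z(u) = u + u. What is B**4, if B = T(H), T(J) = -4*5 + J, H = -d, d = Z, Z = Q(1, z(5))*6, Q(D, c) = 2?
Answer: 1048576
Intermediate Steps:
z(u) = 3 - 2*u (z(u) = 3 - (u + u) = 3 - 2*u)
Z = 12 (Z = 2*6 = 12)
d = 12
H = -12 (H = -1*12 = -12)
T(J) = -20 + J
B = -32 (B = -20 - 12 = -32)
B**4 = (-32)**4 = 1048576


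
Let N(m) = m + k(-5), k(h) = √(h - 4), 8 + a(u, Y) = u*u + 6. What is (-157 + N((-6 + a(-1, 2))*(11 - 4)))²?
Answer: 42427 - 1236*I ≈ 42427.0 - 1236.0*I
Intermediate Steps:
a(u, Y) = -2 + u² (a(u, Y) = -8 + (u*u + 6) = -8 + (u² + 6) = -8 + (6 + u²) = -2 + u²)
k(h) = √(-4 + h)
N(m) = m + 3*I (N(m) = m + √(-4 - 5) = m + √(-9) = m + 3*I)
(-157 + N((-6 + a(-1, 2))*(11 - 4)))² = (-157 + ((-6 + (-2 + (-1)²))*(11 - 4) + 3*I))² = (-157 + ((-6 + (-2 + 1))*7 + 3*I))² = (-157 + ((-6 - 1)*7 + 3*I))² = (-157 + (-7*7 + 3*I))² = (-157 + (-49 + 3*I))² = (-206 + 3*I)²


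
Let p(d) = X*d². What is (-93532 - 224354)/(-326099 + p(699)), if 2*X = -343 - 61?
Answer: 317886/99023501 ≈ 0.0032102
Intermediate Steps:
X = -202 (X = (-343 - 61)/2 = (½)*(-404) = -202)
p(d) = -202*d²
(-93532 - 224354)/(-326099 + p(699)) = (-93532 - 224354)/(-326099 - 202*699²) = -317886/(-326099 - 202*488601) = -317886/(-326099 - 98697402) = -317886/(-99023501) = -317886*(-1/99023501) = 317886/99023501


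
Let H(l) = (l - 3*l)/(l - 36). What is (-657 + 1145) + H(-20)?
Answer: 3411/7 ≈ 487.29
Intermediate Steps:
H(l) = -2*l/(-36 + l) (H(l) = (-2*l)/(-36 + l) = -2*l/(-36 + l))
(-657 + 1145) + H(-20) = (-657 + 1145) - 2*(-20)/(-36 - 20) = 488 - 2*(-20)/(-56) = 488 - 2*(-20)*(-1/56) = 488 - 5/7 = 3411/7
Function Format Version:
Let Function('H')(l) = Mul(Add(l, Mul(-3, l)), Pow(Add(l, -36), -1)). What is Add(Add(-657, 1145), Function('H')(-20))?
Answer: Rational(3411, 7) ≈ 487.29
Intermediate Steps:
Function('H')(l) = Mul(-2, l, Pow(Add(-36, l), -1)) (Function('H')(l) = Mul(Mul(-2, l), Pow(Add(-36, l), -1)) = Mul(-2, l, Pow(Add(-36, l), -1)))
Add(Add(-657, 1145), Function('H')(-20)) = Add(Add(-657, 1145), Mul(-2, -20, Pow(Add(-36, -20), -1))) = Add(488, Mul(-2, -20, Pow(-56, -1))) = Add(488, Mul(-2, -20, Rational(-1, 56))) = Add(488, Rational(-5, 7)) = Rational(3411, 7)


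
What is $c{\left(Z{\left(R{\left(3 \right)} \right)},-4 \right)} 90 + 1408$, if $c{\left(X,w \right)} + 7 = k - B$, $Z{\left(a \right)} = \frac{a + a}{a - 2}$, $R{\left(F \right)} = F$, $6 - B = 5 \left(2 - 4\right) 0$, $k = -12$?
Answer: $-842$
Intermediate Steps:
$B = 6$ ($B = 6 - 5 \left(2 - 4\right) 0 = 6 - 5 \left(-2\right) 0 = 6 - \left(-10\right) 0 = 6 - 0 = 6 + 0 = 6$)
$Z{\left(a \right)} = \frac{2 a}{-2 + a}$
$c{\left(X,w \right)} = -25$ ($c{\left(X,w \right)} = -7 - 18 = -25$)
$c{\left(Z{\left(R{\left(3 \right)} \right)},-4 \right)} 90 + 1408 = \left(-25\right) 90 + 1408 = -2250 + 1408 = -842$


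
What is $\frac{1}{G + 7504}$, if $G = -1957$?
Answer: $\frac{1}{5547} \approx 0.00018028$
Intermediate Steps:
$\frac{1}{G + 7504} = \frac{1}{-1957 + 7504} = \frac{1}{5547}$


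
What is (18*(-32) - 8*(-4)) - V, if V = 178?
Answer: -722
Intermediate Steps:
(18*(-32) - 8*(-4)) - V = (18*(-32) - 8*(-4)) - 1*178 = (-576 + 32) - 178 = -544 - 178 = -722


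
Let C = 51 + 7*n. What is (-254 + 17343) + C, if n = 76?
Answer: 17672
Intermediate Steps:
C = 583 (C = 51 + 7*76 = 51 + 532 = 583)
(-254 + 17343) + C = (-254 + 17343) + 583 = 17089 + 583 = 17672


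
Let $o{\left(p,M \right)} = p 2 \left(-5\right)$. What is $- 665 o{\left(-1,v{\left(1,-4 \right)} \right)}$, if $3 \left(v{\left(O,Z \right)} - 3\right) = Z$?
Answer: $-6650$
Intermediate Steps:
$v{\left(O,Z \right)} = 3 + \frac{Z}{3}$
$o{\left(p,M \right)} = - 10 p$ ($o{\left(p,M \right)} = 2 p \left(-5\right) = - 10 p$)
$- 665 o{\left(-1,v{\left(1,-4 \right)} \right)} = - 665 \left(\left(-10\right) \left(-1\right)\right) = \left(-665\right) 10 = -6650$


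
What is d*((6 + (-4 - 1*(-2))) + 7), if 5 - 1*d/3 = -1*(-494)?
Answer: -16137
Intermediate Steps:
d = -1467 (d = 15 - (-3)*(-494) = 15 - 3*494 = 15 - 1482 = -1467)
d*((6 + (-4 - 1*(-2))) + 7) = -1467*((6 + (-4 - 1*(-2))) + 7) = -1467*((6 + (-4 + 2)) + 7) = -1467*((6 - 2) + 7) = -1467*(4 + 7) = -1467*11 = -16137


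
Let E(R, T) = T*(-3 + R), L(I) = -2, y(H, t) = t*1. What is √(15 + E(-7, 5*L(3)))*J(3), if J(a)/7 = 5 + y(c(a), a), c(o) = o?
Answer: 56*√115 ≈ 600.53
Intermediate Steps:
y(H, t) = t
J(a) = 35 + 7*a (J(a) = 7*(5 + a) = 35 + 7*a)
√(15 + E(-7, 5*L(3)))*J(3) = √(15 + (5*(-2))*(-3 - 7))*(35 + 7*3) = √(15 - 10*(-10))*(35 + 21) = √(15 + 100)*56 = √115*56 = 56*√115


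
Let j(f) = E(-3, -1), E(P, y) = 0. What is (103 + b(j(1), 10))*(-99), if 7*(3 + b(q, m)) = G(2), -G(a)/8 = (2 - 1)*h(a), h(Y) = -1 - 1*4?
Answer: -73260/7 ≈ -10466.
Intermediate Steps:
h(Y) = -5 (h(Y) = -1 - 4 = -5)
j(f) = 0
G(a) = 40 (G(a) = -8*(2 - 1)*(-5) = -8*(-5) = 40)
b(q, m) = 19/7 (b(q, m) = -3 + (⅐)*40 = -3 + 40/7 = 19/7)
(103 + b(j(1), 10))*(-99) = (103 + 19/7)*(-99) = (740/7)*(-99) = -73260/7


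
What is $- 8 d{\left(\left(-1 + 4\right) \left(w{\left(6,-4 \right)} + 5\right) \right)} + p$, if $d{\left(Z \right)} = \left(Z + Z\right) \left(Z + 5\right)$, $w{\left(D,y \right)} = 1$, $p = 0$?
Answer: $-6624$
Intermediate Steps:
$d{\left(Z \right)} = 2 Z \left(5 + Z\right)$
$- 8 d{\left(\left(-1 + 4\right) \left(w{\left(6,-4 \right)} + 5\right) \right)} + p = - 8 \cdot 2 \left(-1 + 4\right) \left(1 + 5\right) \left(5 + \left(-1 + 4\right) \left(1 + 5\right)\right) + 0 = - 8 \cdot 2 \cdot 3 \cdot 6 \left(5 + 3 \cdot 6\right) + 0 = - 8 \cdot 2 \cdot 18 \left(5 + 18\right) + 0 = - 8 \cdot 2 \cdot 18 \cdot 23 + 0 = \left(-8\right) 828 + 0 = -6624 + 0 = -6624$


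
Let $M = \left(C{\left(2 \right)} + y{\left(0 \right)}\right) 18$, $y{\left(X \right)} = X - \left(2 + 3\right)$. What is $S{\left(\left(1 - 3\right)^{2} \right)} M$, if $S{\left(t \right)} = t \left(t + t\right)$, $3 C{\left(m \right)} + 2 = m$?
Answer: $-2880$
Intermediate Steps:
$C{\left(m \right)} = - \frac{2}{3} + \frac{m}{3}$
$y{\left(X \right)} = -5 + X$ ($y{\left(X \right)} = X - 5 = -5 + X$)
$M = -90$ ($M = \left(\left(- \frac{2}{3} + \frac{1}{3} \cdot 2\right) + \left(-5 + 0\right)\right) 18 = \left(\left(- \frac{2}{3} + \frac{2}{3}\right) - 5\right) 18 = \left(0 - 5\right) 18 = \left(-5\right) 18 = -90$)
$S{\left(t \right)} = 2 t^{2}$ ($S{\left(t \right)} = t 2 t = 2 t^{2}$)
$S{\left(\left(1 - 3\right)^{2} \right)} M = 2 \left(\left(1 - 3\right)^{2}\right)^{2} \left(-90\right) = 2 \left(\left(-2\right)^{2}\right)^{2} \left(-90\right) = 2 \cdot 4^{2} \left(-90\right) = 2 \cdot 16 \left(-90\right) = 32 \left(-90\right) = -2880$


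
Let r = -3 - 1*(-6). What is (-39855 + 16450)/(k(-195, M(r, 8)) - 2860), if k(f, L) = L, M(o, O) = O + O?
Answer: 23405/2844 ≈ 8.2296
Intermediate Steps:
r = 3 (r = -3 + 6 = 3)
M(o, O) = 2*O
(-39855 + 16450)/(k(-195, M(r, 8)) - 2860) = (-39855 + 16450)/(2*8 - 2860) = -23405/(16 - 2860) = -23405/(-2844) = -23405*(-1/2844) = 23405/2844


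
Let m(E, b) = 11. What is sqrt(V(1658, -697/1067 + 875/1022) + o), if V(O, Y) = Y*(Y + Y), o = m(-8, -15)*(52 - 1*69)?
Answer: 5*I*sqrt(181444925258)/155782 ≈ 13.672*I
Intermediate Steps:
o = -187 (o = 11*(52 - 1*69) = 11*(52 - 69) = 11*(-17) = -187)
V(O, Y) = 2*Y**2 (V(O, Y) = Y*(2*Y) = 2*Y**2)
sqrt(V(1658, -697/1067 + 875/1022) + o) = sqrt(2*(-697/1067 + 875/1022)**2 - 187) = sqrt(2*(-697*1/1067 + 875*(1/1022))**2 - 187) = sqrt(2*(-697/1067 + 125/146)**2 - 187) = sqrt(2*(31613/155782)**2 - 187) = sqrt(2*(999381769/24268031524) - 187) = sqrt(999381769/12134015762 - 187) = sqrt(-2268061565725/12134015762) = 5*I*sqrt(181444925258)/155782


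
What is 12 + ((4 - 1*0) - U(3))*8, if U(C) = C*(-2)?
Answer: 92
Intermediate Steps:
U(C) = -2*C
12 + ((4 - 1*0) - U(3))*8 = 12 + ((4 - 1*0) - (-2)*3)*8 = 12 + ((4 + 0) - 1*(-6))*8 = 12 + (4 + 6)*8 = 12 + 10*8 = 12 + 80 = 92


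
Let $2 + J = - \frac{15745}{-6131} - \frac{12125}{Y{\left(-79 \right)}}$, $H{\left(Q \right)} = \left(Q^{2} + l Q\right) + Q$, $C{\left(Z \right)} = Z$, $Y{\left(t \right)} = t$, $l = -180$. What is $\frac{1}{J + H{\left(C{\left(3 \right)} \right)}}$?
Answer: $- \frac{484349}{181122740} \approx -0.0026741$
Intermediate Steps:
$H{\left(Q \right)} = Q^{2} - 179 Q$ ($H{\left(Q \right)} = \left(Q^{2} - 180 Q\right) + Q = Q^{2} - 179 Q$)
$J = \frac{74613532}{484349}$ ($J = -2 - \left(- \frac{15745}{6131} - \frac{12125}{79}\right) = -2 - - \frac{75582230}{484349} = -2 + \left(\frac{15745}{6131} + \frac{12125}{79}\right) = -2 + \frac{75582230}{484349} = \frac{74613532}{484349} \approx 154.05$)
$\frac{1}{J + H{\left(C{\left(3 \right)} \right)}} = \frac{1}{\frac{74613532}{484349} + 3 \left(-179 + 3\right)} = \frac{1}{\frac{74613532}{484349} + 3 \left(-176\right)} = \frac{1}{\frac{74613532}{484349} - 528} = \frac{1}{- \frac{181122740}{484349}} = - \frac{484349}{181122740}$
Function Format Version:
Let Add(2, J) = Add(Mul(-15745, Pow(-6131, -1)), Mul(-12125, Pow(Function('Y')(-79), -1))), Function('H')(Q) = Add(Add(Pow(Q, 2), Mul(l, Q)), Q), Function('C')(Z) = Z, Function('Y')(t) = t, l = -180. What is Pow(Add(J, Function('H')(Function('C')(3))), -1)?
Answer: Rational(-484349, 181122740) ≈ -0.0026741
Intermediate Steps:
Function('H')(Q) = Add(Pow(Q, 2), Mul(-179, Q)) (Function('H')(Q) = Add(Add(Pow(Q, 2), Mul(-180, Q)), Q) = Add(Pow(Q, 2), Mul(-179, Q)))
J = Rational(74613532, 484349) (J = Add(-2, Add(Mul(-15745, Pow(-6131, -1)), Mul(-12125, Pow(-79, -1)))) = Add(-2, Add(Mul(-15745, Rational(-1, 6131)), Mul(-12125, Rational(-1, 79)))) = Add(-2, Add(Rational(15745, 6131), Rational(12125, 79))) = Add(-2, Rational(75582230, 484349)) = Rational(74613532, 484349) ≈ 154.05)
Pow(Add(J, Function('H')(Function('C')(3))), -1) = Pow(Add(Rational(74613532, 484349), Mul(3, Add(-179, 3))), -1) = Pow(Add(Rational(74613532, 484349), Mul(3, -176)), -1) = Pow(Add(Rational(74613532, 484349), -528), -1) = Pow(Rational(-181122740, 484349), -1) = Rational(-484349, 181122740)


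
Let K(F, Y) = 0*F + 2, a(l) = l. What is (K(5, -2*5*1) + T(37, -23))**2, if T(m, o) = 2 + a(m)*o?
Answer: 717409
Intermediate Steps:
K(F, Y) = 2 (K(F, Y) = 0 + 2 = 2)
T(m, o) = 2 + m*o
(K(5, -2*5*1) + T(37, -23))**2 = (2 + (2 + 37*(-23)))**2 = (2 + (2 - 851))**2 = (2 - 849)**2 = (-847)**2 = 717409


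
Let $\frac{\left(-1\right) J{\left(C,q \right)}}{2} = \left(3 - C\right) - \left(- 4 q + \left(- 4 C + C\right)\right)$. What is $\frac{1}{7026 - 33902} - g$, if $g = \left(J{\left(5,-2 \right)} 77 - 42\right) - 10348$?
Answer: $\frac{299936159}{26876} \approx 11160.0$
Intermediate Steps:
$J{\left(C,q \right)} = -6 - 8 q - 4 C$ ($J{\left(C,q \right)} = - 2 \left(\left(3 - C\right) - \left(- 4 q + \left(- 4 C + C\right)\right)\right) = - 2 \left(\left(3 - C\right) - \left(- 4 q - 3 C\right)\right) = - 2 \left(\left(3 - C\right) + \left(3 C + 4 q\right)\right) = - 2 \left(3 + 2 C + 4 q\right) = -6 - 8 q - 4 C$)
$g = -11160$ ($g = \left(\left(-6 - -16 - 20\right) 77 - 42\right) - 10348 = \left(\left(-6 + 16 - 20\right) 77 - 42\right) - 10348 = \left(\left(-10\right) 77 - 42\right) - 10348 = \left(-770 - 42\right) - 10348 = -812 - 10348 = -11160$)
$\frac{1}{7026 - 33902} - g = \frac{1}{7026 - 33902} - -11160 = \frac{1}{-26876} + 11160 = - \frac{1}{26876} + 11160 = \frac{299936159}{26876}$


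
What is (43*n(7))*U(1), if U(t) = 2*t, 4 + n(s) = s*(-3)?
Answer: -2150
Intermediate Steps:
n(s) = -4 - 3*s (n(s) = -4 + s*(-3) = -4 - 3*s)
(43*n(7))*U(1) = (43*(-4 - 3*7))*(2*1) = (43*(-4 - 21))*2 = (43*(-25))*2 = -1075*2 = -2150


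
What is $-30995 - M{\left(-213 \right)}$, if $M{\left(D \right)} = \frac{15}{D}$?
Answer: $- \frac{2200640}{71} \approx -30995.0$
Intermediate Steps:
$-30995 - M{\left(-213 \right)} = -30995 - \frac{15}{-213} = -30995 - 15 \left(- \frac{1}{213}\right) = -30995 - - \frac{5}{71} = -30995 + \frac{5}{71} = - \frac{2200640}{71}$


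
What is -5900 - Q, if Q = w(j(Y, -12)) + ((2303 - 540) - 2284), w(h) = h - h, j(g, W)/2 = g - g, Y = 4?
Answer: -5379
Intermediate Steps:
j(g, W) = 0 (j(g, W) = 2*(g - g) = 2*0 = 0)
w(h) = 0
Q = -521 (Q = 0 + ((2303 - 540) - 2284) = 0 + (1763 - 2284) = 0 - 521 = -521)
-5900 - Q = -5900 - 1*(-521) = -5900 + 521 = -5379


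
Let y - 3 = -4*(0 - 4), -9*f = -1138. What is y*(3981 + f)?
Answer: 702373/9 ≈ 78042.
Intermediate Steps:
f = 1138/9 (f = -1/9*(-1138) = 1138/9 ≈ 126.44)
y = 19 (y = 3 - 4*(0 - 4) = 3 - 4*(-4) = 3 + 16 = 19)
y*(3981 + f) = 19*(3981 + 1138/9) = 19*(36967/9) = 702373/9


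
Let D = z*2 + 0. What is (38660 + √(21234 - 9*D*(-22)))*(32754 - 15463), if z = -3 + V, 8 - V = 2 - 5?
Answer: 668470060 + 121037*√498 ≈ 6.7117e+8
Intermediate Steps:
V = 11 (V = 8 - (2 - 5) = 8 - 1*(-3) = 8 + 3 = 11)
z = 8 (z = -3 + 11 = 8)
D = 16 (D = 8*2 + 0 = 16 + 0 = 16)
(38660 + √(21234 - 9*D*(-22)))*(32754 - 15463) = (38660 + √(21234 - 9*16*(-22)))*(32754 - 15463) = (38660 + √(21234 - 144*(-22)))*17291 = (38660 + √(21234 + 3168))*17291 = (38660 + √24402)*17291 = (38660 + 7*√498)*17291 = 668470060 + 121037*√498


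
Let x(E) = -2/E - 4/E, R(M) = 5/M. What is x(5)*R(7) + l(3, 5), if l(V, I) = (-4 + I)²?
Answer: ⅐ ≈ 0.14286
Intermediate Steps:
x(E) = -6/E
x(5)*R(7) + l(3, 5) = (-6/5)*(5/7) + (-4 + 5)² = (-6*⅕)*(5*(⅐)) + 1² = -6/5*5/7 + 1 = -6/7 + 1 = ⅐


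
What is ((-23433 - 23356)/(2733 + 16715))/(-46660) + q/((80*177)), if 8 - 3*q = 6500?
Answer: -24538069891/160617531360 ≈ -0.15277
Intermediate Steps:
q = -2164 (q = 8/3 - 1/3*6500 = 8/3 - 6500/3 = -2164)
((-23433 - 23356)/(2733 + 16715))/(-46660) + q/((80*177)) = ((-23433 - 23356)/(2733 + 16715))/(-46660) - 2164/(80*177) = -46789/19448*(-1/46660) - 2164/14160 = -46789*1/19448*(-1/46660) - 2164*1/14160 = -46789/19448*(-1/46660) - 541/3540 = 46789/907443680 - 541/3540 = -24538069891/160617531360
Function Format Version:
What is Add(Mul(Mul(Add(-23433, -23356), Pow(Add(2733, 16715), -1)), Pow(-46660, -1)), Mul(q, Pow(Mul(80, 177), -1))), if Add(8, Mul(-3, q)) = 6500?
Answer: Rational(-24538069891, 160617531360) ≈ -0.15277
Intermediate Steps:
q = -2164 (q = Add(Rational(8, 3), Mul(Rational(-1, 3), 6500)) = Add(Rational(8, 3), Rational(-6500, 3)) = -2164)
Add(Mul(Mul(Add(-23433, -23356), Pow(Add(2733, 16715), -1)), Pow(-46660, -1)), Mul(q, Pow(Mul(80, 177), -1))) = Add(Mul(Mul(Add(-23433, -23356), Pow(Add(2733, 16715), -1)), Pow(-46660, -1)), Mul(-2164, Pow(Mul(80, 177), -1))) = Add(Mul(Mul(-46789, Pow(19448, -1)), Rational(-1, 46660)), Mul(-2164, Pow(14160, -1))) = Add(Mul(Mul(-46789, Rational(1, 19448)), Rational(-1, 46660)), Mul(-2164, Rational(1, 14160))) = Add(Mul(Rational(-46789, 19448), Rational(-1, 46660)), Rational(-541, 3540)) = Add(Rational(46789, 907443680), Rational(-541, 3540)) = Rational(-24538069891, 160617531360)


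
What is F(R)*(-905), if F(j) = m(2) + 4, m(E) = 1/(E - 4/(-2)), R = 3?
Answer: -15385/4 ≈ -3846.3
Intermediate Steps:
m(E) = 1/(2 + E) (m(E) = 1/(E - 4*(-½)) = 1/(E + 2) = 1/(2 + E))
F(j) = 17/4 (F(j) = 1/(2 + 2) + 4 = 1/4 + 4 = ¼ + 4 = 17/4)
F(R)*(-905) = (17/4)*(-905) = -15385/4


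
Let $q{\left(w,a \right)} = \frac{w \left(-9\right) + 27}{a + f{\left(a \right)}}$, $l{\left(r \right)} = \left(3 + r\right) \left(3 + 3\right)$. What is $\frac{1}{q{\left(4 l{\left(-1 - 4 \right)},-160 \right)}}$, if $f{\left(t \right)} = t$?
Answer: $- \frac{320}{459} \approx -0.69717$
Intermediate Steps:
$l{\left(r \right)} = 18 + 6 r$ ($l{\left(r \right)} = \left(3 + r\right) 6 = 18 + 6 r$)
$q{\left(w,a \right)} = \frac{27 - 9 w}{2 a}$ ($q{\left(w,a \right)} = \frac{w \left(-9\right) + 27}{a + a} = \frac{- 9 w + 27}{2 a} = \left(27 - 9 w\right) \frac{1}{2 a} = \frac{27 - 9 w}{2 a}$)
$\frac{1}{q{\left(4 l{\left(-1 - 4 \right)},-160 \right)}} = \frac{1}{\frac{9}{2} \frac{1}{-160} \left(3 - 4 \left(18 + 6 \left(-1 - 4\right)\right)\right)} = \frac{1}{\frac{9}{2} \left(- \frac{1}{160}\right) \left(3 - 4 \left(18 + 6 \left(-1 - 4\right)\right)\right)} = \frac{1}{\frac{9}{2} \left(- \frac{1}{160}\right) \left(3 - 4 \left(18 + 6 \left(-5\right)\right)\right)} = \frac{1}{\frac{9}{2} \left(- \frac{1}{160}\right) \left(3 - 4 \left(18 - 30\right)\right)} = \frac{1}{\frac{9}{2} \left(- \frac{1}{160}\right) \left(3 - 4 \left(-12\right)\right)} = \frac{1}{\frac{9}{2} \left(- \frac{1}{160}\right) \left(3 - -48\right)} = \frac{1}{\frac{9}{2} \left(- \frac{1}{160}\right) \left(3 + 48\right)} = \frac{1}{\frac{9}{2} \left(- \frac{1}{160}\right) 51} = \frac{1}{- \frac{459}{320}} = - \frac{320}{459}$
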